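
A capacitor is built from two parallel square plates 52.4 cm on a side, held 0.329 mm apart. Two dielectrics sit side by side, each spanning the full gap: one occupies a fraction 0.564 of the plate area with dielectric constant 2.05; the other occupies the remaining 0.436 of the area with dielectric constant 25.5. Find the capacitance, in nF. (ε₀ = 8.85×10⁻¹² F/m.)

A = (52.4 cm)² = 0.275 m².
Side-by-side slabs ⇒ two capacitors in parallel, each spanning the full gap.
C₁ = κ₁ε₀A₁/d = 2.05 × 8.85×10⁻¹² × 0.155 / 3.29×10⁻⁴ = 8.54×10⁻⁹ F.
C₂ = κ₂ε₀A₂/d = 25.5 × 8.85×10⁻¹² × 0.120 / 3.29×10⁻⁴ = 8.21×10⁻⁸ F.
C = C₁ + C₂ = 9.07×10⁻⁸ F.

C ≈ 90.7 nF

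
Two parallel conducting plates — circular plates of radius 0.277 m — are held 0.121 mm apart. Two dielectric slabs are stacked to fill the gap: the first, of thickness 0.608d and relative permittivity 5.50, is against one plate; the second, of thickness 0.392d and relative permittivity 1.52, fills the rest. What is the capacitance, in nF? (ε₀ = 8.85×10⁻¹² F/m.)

47.9 nF

A = π(0.277 m)² = 0.241 m².
Stacked slabs ⇒ two capacitors in series, each with the full plate area.
C₁ = κ₁ε₀A/d₁ = 5.50 × 8.85×10⁻¹² × 0.241 / 7.36×10⁻⁵ = 1.59×10⁻⁷ F.
C₂ = κ₂ε₀A/d₂ = 1.52 × 8.85×10⁻¹² × 0.241 / 4.74×10⁻⁵ = 6.84×10⁻⁸ F.
C = (1/C₁ + 1/C₂)⁻¹ = 4.79×10⁻⁸ F.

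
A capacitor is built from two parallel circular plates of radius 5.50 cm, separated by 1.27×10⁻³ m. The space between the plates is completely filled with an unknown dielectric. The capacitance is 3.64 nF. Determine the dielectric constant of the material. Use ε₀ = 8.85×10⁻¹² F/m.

55.0

A = π(5.50 cm)² = 9.50×10⁻³ m².
κ = Cd/(ε₀A) = 3.64×10⁻⁹ × 1.27×10⁻³ / (8.85×10⁻¹² × 9.50×10⁻³) = 55.0.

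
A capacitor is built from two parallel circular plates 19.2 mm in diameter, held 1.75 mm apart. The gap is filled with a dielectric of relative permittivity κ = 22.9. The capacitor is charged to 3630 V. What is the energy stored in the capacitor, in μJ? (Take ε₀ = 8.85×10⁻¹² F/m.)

A = π(19.2/2 mm)² = 2.90×10⁻⁴ m².
C = κε₀A/d = 22.9 × 8.85×10⁻¹² × 2.90×10⁻⁴ / 1.75×10⁻³ = 3.35×10⁻¹¹ F.
U = ½CV² = ½ × 3.35×10⁻¹¹ × (3630)² = 2.21×10⁻⁴ J.

221 μJ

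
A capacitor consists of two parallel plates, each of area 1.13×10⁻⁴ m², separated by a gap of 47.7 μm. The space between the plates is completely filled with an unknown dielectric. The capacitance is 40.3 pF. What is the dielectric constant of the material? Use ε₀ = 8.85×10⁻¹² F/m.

1.92

κ = Cd/(ε₀A) = 4.03×10⁻¹¹ × 4.77×10⁻⁵ / (8.85×10⁻¹² × 1.13×10⁻⁴) = 1.92.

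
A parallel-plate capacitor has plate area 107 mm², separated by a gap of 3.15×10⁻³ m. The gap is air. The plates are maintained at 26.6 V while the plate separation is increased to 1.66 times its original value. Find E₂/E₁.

Battery connected ⇒ V is held fixed.
E = V/d, so E₂/E₁ = d₁/d₂ = 0.602.

E₂/E₁ ≈ 0.602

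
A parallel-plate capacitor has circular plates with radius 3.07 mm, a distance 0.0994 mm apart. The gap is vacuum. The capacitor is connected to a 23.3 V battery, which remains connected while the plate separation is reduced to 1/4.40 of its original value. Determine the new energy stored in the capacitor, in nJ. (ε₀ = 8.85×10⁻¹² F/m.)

3.15 nJ

A = π(3.07 mm)² = 2.96×10⁻⁵ m².
Initially C₁ = ε₀A/d = 8.85×10⁻¹² × 2.96×10⁻⁵ / 9.94×10⁻⁵ = 2.64×10⁻¹² F.
U₁ = 7.16×10⁻¹⁰ J.
Battery connected ⇒ V is held fixed. C₂ = 4.40 C₁ and U = ½CV², so U₂/U₁ = C₂/C₁ = 4.40.
U₂ = 4.40 × 7.16×10⁻¹⁰ = 3.15×10⁻⁹ J.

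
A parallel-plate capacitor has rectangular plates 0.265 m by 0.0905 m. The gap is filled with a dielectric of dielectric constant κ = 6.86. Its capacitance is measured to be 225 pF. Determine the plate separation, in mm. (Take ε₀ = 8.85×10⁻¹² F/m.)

A = 0.265 × 0.0905 m² = 2.40×10⁻² m².
d = κε₀A/C = 6.86 × 8.85×10⁻¹² × 2.40×10⁻² / 2.25×10⁻¹⁰ = 6.47×10⁻³ m.

d ≈ 6.47 mm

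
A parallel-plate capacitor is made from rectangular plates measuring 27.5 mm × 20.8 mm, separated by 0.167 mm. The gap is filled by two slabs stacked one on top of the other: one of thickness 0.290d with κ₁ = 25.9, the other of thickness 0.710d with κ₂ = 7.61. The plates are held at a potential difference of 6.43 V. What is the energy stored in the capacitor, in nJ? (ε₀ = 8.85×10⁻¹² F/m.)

A = 27.5 × 20.8 mm² = 5.72×10⁻⁴ m².
Stacked slabs ⇒ two capacitors in series, each with the full plate area.
C₁ = κ₁ε₀A/d₁ = 25.9 × 8.85×10⁻¹² × 5.72×10⁻⁴ / 4.84×10⁻⁵ = 2.71×10⁻⁹ F.
C₂ = κ₂ε₀A/d₂ = 7.61 × 8.85×10⁻¹² × 5.72×10⁻⁴ / 1.19×10⁻⁴ = 3.25×10⁻¹⁰ F.
C = (1/C₁ + 1/C₂)⁻¹ = 2.90×10⁻¹⁰ F.
U = ½CV² = ½ × 2.90×10⁻¹⁰ × (6.43)² = 6.00×10⁻⁹ J.

U ≈ 6.00 nJ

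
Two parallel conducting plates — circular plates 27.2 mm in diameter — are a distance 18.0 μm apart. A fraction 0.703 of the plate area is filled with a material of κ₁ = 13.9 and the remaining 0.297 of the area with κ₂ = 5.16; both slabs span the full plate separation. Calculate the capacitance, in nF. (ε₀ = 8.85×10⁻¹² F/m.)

3.23 nF

A = π(27.2/2 mm)² = 5.81×10⁻⁴ m².
Side-by-side slabs ⇒ two capacitors in parallel, each spanning the full gap.
C₁ = κ₁ε₀A₁/d = 13.9 × 8.85×10⁻¹² × 4.08×10⁻⁴ / 1.80×10⁻⁵ = 2.79×10⁻⁹ F.
C₂ = κ₂ε₀A₂/d = 5.16 × 8.85×10⁻¹² × 1.73×10⁻⁴ / 1.80×10⁻⁵ = 4.38×10⁻¹⁰ F.
C = C₁ + C₂ = 3.23×10⁻⁹ F.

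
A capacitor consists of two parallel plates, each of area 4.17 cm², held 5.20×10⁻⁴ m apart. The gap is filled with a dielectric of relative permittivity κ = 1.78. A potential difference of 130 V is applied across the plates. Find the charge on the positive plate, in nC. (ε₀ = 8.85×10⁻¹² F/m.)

Q ≈ 1.64 nC

A = 4.17 cm² = 4.17×10⁻⁴ m².
C = κε₀A/d = 1.78 × 8.85×10⁻¹² × 4.17×10⁻⁴ / 5.20×10⁻⁴ = 1.26×10⁻¹¹ F.
Q = CV = 1.26×10⁻¹¹ × 130 = 1.64×10⁻⁹ C.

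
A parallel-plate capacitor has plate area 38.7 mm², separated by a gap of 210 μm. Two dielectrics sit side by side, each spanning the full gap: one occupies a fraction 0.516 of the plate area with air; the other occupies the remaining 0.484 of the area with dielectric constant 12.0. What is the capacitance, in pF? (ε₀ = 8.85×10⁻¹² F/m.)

10.3 pF

A = 38.7 mm² = 3.87×10⁻⁵ m².
Side-by-side slabs ⇒ two capacitors in parallel, each spanning the full gap.
C₁ = κ₁ε₀A₁/d = 1.00 × 8.85×10⁻¹² × 2.00×10⁻⁵ / 2.10×10⁻⁴ = 8.42×10⁻¹³ F.
C₂ = κ₂ε₀A₂/d = 12.0 × 8.85×10⁻¹² × 1.87×10⁻⁵ / 2.10×10⁻⁴ = 9.47×10⁻¹² F.
C = C₁ + C₂ = 1.03×10⁻¹¹ F.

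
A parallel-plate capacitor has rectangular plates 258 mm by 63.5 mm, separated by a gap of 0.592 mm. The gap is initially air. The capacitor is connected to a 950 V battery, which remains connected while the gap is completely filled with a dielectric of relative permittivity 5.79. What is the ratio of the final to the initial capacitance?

5.79

C = κε₀A/d scales with κ, so C₂/C₁ = κ = 5.79.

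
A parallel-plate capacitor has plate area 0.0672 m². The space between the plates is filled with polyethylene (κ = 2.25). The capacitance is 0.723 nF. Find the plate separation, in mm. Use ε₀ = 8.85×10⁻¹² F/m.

d ≈ 1.85 mm

d = κε₀A/C = 2.25 × 8.85×10⁻¹² × 6.72×10⁻² / 7.23×10⁻¹⁰ = 1.85×10⁻³ m.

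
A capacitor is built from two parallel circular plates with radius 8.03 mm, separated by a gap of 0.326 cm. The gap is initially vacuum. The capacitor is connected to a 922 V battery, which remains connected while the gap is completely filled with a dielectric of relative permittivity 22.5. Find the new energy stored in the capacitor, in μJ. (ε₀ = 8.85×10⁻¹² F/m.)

U ≈ 5.26 μJ

A = π(8.03 mm)² = 2.03×10⁻⁴ m².
Initially C₁ = ε₀A/d = 8.85×10⁻¹² × 2.03×10⁻⁴ / 3.26×10⁻³ = 5.50×10⁻¹³ F.
U₁ = 2.34×10⁻⁷ J.
Battery connected ⇒ V is held fixed. C₂ = 22.5 C₁ and U = ½CV², so U₂/U₁ = C₂/C₁ = 22.5.
U₂ = 22.5 × 2.34×10⁻⁷ = 5.26×10⁻⁶ J.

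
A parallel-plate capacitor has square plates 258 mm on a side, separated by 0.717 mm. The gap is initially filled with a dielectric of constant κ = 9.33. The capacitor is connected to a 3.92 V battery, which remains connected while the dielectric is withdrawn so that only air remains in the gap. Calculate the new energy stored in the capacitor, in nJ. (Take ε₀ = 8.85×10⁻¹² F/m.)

A = (258 mm)² = 6.66×10⁻² m².
Initially C₁ = κε₀A/d = 9.33 × 8.85×10⁻¹² × 6.66×10⁻² / 7.17×10⁻⁴ = 7.67×10⁻⁹ F.
U₁ = 5.89×10⁻⁸ J.
Battery connected ⇒ V is held fixed. C₂ = 0.107 C₁ and U = ½CV², so U₂/U₁ = C₂/C₁ = 0.107.
U₂ = 0.107 × 5.89×10⁻⁸ = 6.31×10⁻⁹ J.

U ≈ 6.31 nJ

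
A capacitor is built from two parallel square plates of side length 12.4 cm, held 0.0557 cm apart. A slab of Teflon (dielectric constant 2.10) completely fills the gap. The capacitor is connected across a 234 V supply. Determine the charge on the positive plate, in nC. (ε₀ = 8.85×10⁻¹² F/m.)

A = (12.4 cm)² = 1.54×10⁻² m².
C = κε₀A/d = 2.10 × 8.85×10⁻¹² × 1.54×10⁻² / 5.57×10⁻⁴ = 5.13×10⁻¹⁰ F.
Q = CV = 5.13×10⁻¹⁰ × 234 = 1.20×10⁻⁷ C.

120 nC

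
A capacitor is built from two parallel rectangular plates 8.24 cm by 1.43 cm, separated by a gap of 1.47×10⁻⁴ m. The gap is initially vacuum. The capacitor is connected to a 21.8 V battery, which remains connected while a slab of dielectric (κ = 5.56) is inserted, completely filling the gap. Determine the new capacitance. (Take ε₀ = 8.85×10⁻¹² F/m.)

C ≈ 394 pF

A = 8.24 × 1.43 cm² = 1.18×10⁻³ m².
Initially C₁ = ε₀A/d = 8.85×10⁻¹² × 1.18×10⁻³ / 1.47×10⁻⁴ = 7.09×10⁻¹¹ F.
C = κε₀A/d scales with κ, so C₂/C₁ = κ = 5.56.
C₂ = 5.56 × 7.09×10⁻¹¹ = 3.94×10⁻¹⁰ F.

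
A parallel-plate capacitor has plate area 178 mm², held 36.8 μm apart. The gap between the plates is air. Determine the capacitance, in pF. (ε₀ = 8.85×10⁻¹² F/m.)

A = 178 mm² = 1.78×10⁻⁴ m².
C = ε₀A/d = 8.85×10⁻¹² × 1.78×10⁻⁴ / 3.68×10⁻⁵ = 4.28×10⁻¹¹ F.

C ≈ 42.8 pF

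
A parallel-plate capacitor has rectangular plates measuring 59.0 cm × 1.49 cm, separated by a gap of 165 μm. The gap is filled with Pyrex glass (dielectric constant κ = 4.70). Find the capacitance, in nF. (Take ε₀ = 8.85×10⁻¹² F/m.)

2.22 nF

A = 59.0 × 1.49 cm² = 8.79×10⁻³ m².
C = κε₀A/d = 4.70 × 8.85×10⁻¹² × 8.79×10⁻³ / 1.65×10⁻⁴ = 2.22×10⁻⁹ F.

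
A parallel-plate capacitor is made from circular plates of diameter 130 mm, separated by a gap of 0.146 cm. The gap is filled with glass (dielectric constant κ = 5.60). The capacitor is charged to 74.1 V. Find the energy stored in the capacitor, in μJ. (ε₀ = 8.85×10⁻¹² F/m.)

1.24 μJ

A = π(130/2 mm)² = 1.33×10⁻² m².
C = κε₀A/d = 5.60 × 8.85×10⁻¹² × 1.33×10⁻² / 1.46×10⁻³ = 4.51×10⁻¹⁰ F.
U = ½CV² = ½ × 4.51×10⁻¹⁰ × (74.1)² = 1.24×10⁻⁶ J.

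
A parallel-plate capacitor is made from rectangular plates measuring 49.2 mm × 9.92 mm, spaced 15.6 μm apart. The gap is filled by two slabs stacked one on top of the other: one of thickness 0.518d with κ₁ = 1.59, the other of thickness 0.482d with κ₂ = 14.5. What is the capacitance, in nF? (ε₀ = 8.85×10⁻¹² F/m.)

C ≈ 0.771 nF

A = 49.2 × 9.92 mm² = 4.88×10⁻⁴ m².
Stacked slabs ⇒ two capacitors in series, each with the full plate area.
C₁ = κ₁ε₀A/d₁ = 1.59 × 8.85×10⁻¹² × 4.88×10⁻⁴ / 8.08×10⁻⁶ = 8.50×10⁻¹⁰ F.
C₂ = κ₂ε₀A/d₂ = 14.5 × 8.85×10⁻¹² × 4.88×10⁻⁴ / 7.52×10⁻⁶ = 8.33×10⁻⁹ F.
C = (1/C₁ + 1/C₂)⁻¹ = 7.71×10⁻¹⁰ F.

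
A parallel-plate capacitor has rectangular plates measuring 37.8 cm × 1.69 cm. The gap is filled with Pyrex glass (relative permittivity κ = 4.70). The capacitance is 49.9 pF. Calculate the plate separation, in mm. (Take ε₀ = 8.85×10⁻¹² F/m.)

5.32 mm

A = 37.8 × 1.69 cm² = 6.39×10⁻³ m².
d = κε₀A/C = 4.70 × 8.85×10⁻¹² × 6.39×10⁻³ / 4.99×10⁻¹¹ = 5.32×10⁻³ m.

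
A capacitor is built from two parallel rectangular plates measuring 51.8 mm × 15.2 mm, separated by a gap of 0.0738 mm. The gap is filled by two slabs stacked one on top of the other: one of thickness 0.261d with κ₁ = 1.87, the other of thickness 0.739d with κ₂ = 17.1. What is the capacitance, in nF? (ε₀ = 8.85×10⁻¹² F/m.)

C ≈ 0.517 nF

A = 51.8 × 15.2 mm² = 7.87×10⁻⁴ m².
Stacked slabs ⇒ two capacitors in series, each with the full plate area.
C₁ = κ₁ε₀A/d₁ = 1.87 × 8.85×10⁻¹² × 7.87×10⁻⁴ / 1.93×10⁻⁵ = 6.76×10⁻¹⁰ F.
C₂ = κ₂ε₀A/d₂ = 17.1 × 8.85×10⁻¹² × 7.87×10⁻⁴ / 5.45×10⁻⁵ = 2.18×10⁻⁹ F.
C = (1/C₁ + 1/C₂)⁻¹ = 5.17×10⁻¹⁰ F.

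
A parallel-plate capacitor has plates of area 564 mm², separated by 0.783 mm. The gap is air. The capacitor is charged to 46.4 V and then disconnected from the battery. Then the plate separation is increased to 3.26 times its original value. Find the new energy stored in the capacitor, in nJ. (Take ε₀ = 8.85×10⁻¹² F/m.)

A = 564 mm² = 5.64×10⁻⁴ m².
Initially C₁ = ε₀A/d = 8.85×10⁻¹² × 5.64×10⁻⁴ / 7.83×10⁻⁴ = 6.37×10⁻¹² F.
U₁ = 6.86×10⁻⁹ J.
Isolated ⇒ Q is held fixed. C₂ = 0.307 C₁ and U = Q²/(2C), so U₂/U₁ = C₁/C₂ = 3.26.
U₂ = 3.26 × 6.86×10⁻⁹ = 2.24×10⁻⁸ J.

U ≈ 22.4 nJ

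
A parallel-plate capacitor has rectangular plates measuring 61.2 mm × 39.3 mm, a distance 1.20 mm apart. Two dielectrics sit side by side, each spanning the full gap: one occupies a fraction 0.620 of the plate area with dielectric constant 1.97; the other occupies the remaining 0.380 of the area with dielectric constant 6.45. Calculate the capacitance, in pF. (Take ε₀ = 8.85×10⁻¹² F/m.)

A = 61.2 × 39.3 mm² = 2.41×10⁻³ m².
Side-by-side slabs ⇒ two capacitors in parallel, each spanning the full gap.
C₁ = κ₁ε₀A₁/d = 1.97 × 8.85×10⁻¹² × 1.49×10⁻³ / 1.20×10⁻³ = 2.17×10⁻¹¹ F.
C₂ = κ₂ε₀A₂/d = 6.45 × 8.85×10⁻¹² × 9.14×10⁻⁴ / 1.20×10⁻³ = 4.35×10⁻¹¹ F.
C = C₁ + C₂ = 6.51×10⁻¹¹ F.

65.1 pF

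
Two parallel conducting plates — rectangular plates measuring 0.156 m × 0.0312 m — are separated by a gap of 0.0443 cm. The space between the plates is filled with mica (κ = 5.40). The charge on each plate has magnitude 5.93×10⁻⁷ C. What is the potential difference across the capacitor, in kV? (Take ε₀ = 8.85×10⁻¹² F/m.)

1.13 kV

A = 0.156 × 0.0312 m² = 4.87×10⁻³ m².
C = κε₀A/d = 5.40 × 8.85×10⁻¹² × 4.87×10⁻³ / 4.43×10⁻⁴ = 5.25×10⁻¹⁰ F.
V = Q/C = 5.93×10⁻⁷ / 5.25×10⁻¹⁰ = 1.13×10³ V.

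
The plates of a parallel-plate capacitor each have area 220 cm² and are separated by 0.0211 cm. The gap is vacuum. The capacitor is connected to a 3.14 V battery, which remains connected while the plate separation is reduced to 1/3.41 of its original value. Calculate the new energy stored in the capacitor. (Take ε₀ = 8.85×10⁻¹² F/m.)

A = 220 cm² = 2.20×10⁻² m².
Initially C₁ = ε₀A/d = 8.85×10⁻¹² × 2.20×10⁻² / 2.11×10⁻⁴ = 9.23×10⁻¹⁰ F.
U₁ = 4.55×10⁻⁹ J.
Battery connected ⇒ V is held fixed. C₂ = 3.41 C₁ and U = ½CV², so U₂/U₁ = C₂/C₁ = 3.41.
U₂ = 3.41 × 4.55×10⁻⁹ = 1.55×10⁻⁸ J.

15.5 nJ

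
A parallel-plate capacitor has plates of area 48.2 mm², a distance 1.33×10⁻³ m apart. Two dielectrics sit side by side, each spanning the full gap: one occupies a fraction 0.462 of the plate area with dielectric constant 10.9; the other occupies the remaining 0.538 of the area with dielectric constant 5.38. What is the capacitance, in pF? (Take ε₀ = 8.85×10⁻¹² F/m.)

A = 48.2 mm² = 4.82×10⁻⁵ m².
Side-by-side slabs ⇒ two capacitors in parallel, each spanning the full gap.
C₁ = κ₁ε₀A₁/d = 10.9 × 8.85×10⁻¹² × 2.23×10⁻⁵ / 1.33×10⁻³ = 1.62×10⁻¹² F.
C₂ = κ₂ε₀A₂/d = 5.38 × 8.85×10⁻¹² × 2.59×10⁻⁵ / 1.33×10⁻³ = 9.28×10⁻¹³ F.
C = C₁ + C₂ = 2.54×10⁻¹² F.

2.54 pF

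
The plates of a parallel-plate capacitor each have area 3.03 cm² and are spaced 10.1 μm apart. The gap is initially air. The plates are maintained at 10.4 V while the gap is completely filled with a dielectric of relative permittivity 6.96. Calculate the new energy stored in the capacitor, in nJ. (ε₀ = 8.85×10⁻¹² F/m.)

99.9 nJ

A = 3.03 cm² = 3.03×10⁻⁴ m².
Initially C₁ = ε₀A/d = 8.85×10⁻¹² × 3.03×10⁻⁴ / 1.01×10⁻⁵ = 2.66×10⁻¹⁰ F.
U₁ = 1.44×10⁻⁸ J.
Battery connected ⇒ V is held fixed. C₂ = 6.96 C₁ and U = ½CV², so U₂/U₁ = C₂/C₁ = 6.96.
U₂ = 6.96 × 1.44×10⁻⁸ = 9.99×10⁻⁸ J.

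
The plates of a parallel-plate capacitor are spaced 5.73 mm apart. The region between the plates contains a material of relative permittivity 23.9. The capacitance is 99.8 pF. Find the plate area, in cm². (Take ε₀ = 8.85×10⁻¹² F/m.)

27.0 cm²

A = Cd/(κε₀) = 9.98×10⁻¹¹ × 5.73×10⁻³ / (23.9 × 8.85×10⁻¹²) = 2.70×10⁻³ m².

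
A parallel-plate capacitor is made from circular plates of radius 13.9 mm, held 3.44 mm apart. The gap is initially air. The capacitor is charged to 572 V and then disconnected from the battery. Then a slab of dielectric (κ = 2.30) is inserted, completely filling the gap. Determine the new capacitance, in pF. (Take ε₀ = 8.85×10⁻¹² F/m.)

3.59 pF

A = π(13.9 mm)² = 6.07×10⁻⁴ m².
Initially C₁ = ε₀A/d = 8.85×10⁻¹² × 6.07×10⁻⁴ / 3.44×10⁻³ = 1.56×10⁻¹² F.
C = κε₀A/d scales with κ, so C₂/C₁ = κ = 2.30.
C₂ = 2.30 × 1.56×10⁻¹² = 3.59×10⁻¹² F.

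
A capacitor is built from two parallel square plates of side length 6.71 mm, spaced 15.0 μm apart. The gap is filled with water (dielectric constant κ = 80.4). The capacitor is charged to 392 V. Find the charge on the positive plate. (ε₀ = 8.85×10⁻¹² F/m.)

A = (6.71 mm)² = 4.50×10⁻⁵ m².
C = κε₀A/d = 80.4 × 8.85×10⁻¹² × 4.50×10⁻⁵ / 1.50×10⁻⁵ = 2.14×10⁻⁹ F.
Q = CV = 2.14×10⁻⁹ × 392 = 8.37×10⁻⁷ C.

0.837 μC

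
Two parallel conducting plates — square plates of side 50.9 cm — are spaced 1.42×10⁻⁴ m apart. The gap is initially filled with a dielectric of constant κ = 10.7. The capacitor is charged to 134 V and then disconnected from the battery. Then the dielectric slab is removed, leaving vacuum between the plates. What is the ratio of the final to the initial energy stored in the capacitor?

Isolated ⇒ Q is held fixed.
C₂ = 0.0935 C₁ and U = Q²/(2C), so U₂/U₁ = C₁/C₂ = 10.7.

10.7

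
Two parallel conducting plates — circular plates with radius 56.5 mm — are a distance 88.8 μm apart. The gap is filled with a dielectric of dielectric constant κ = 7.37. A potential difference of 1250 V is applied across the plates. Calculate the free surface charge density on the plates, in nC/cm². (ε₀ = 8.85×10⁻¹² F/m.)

A = π(56.5 mm)² = 1.00×10⁻² m².
C = κε₀A/d = 7.37 × 8.85×10⁻¹² × 1.00×10⁻² / 8.88×10⁻⁵ = 7.37×10⁻⁹ F.
σ = Q/A = CV/A = 7.37×10⁻⁹ × 1250 / 1.00×10⁻² = 9.18×10⁻⁴ C/m².

σ ≈ 91.8 nC/cm²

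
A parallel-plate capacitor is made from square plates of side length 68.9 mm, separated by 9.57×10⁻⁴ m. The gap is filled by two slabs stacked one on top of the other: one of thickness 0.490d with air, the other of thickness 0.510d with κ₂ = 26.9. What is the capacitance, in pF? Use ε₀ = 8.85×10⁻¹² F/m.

86.3 pF

A = (68.9 mm)² = 4.75×10⁻³ m².
Stacked slabs ⇒ two capacitors in series, each with the full plate area.
C₁ = κ₁ε₀A/d₁ = 1.00 × 8.85×10⁻¹² × 4.75×10⁻³ / 4.69×10⁻⁴ = 8.96×10⁻¹¹ F.
C₂ = κ₂ε₀A/d₂ = 26.9 × 8.85×10⁻¹² × 4.75×10⁻³ / 4.88×10⁻⁴ = 2.32×10⁻⁹ F.
C = (1/C₁ + 1/C₂)⁻¹ = 8.63×10⁻¹¹ F.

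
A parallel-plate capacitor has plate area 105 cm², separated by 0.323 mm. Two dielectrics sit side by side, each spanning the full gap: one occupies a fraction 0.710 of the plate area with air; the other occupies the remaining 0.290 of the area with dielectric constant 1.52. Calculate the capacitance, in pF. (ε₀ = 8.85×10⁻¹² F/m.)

A = 105 cm² = 1.05×10⁻² m².
Side-by-side slabs ⇒ two capacitors in parallel, each spanning the full gap.
C₁ = κ₁ε₀A₁/d = 1.00 × 8.85×10⁻¹² × 7.46×10⁻³ / 3.23×10⁻⁴ = 2.04×10⁻¹⁰ F.
C₂ = κ₂ε₀A₂/d = 1.52 × 8.85×10⁻¹² × 3.05×10⁻³ / 3.23×10⁻⁴ = 1.27×10⁻¹⁰ F.
C = C₁ + C₂ = 3.31×10⁻¹⁰ F.

331 pF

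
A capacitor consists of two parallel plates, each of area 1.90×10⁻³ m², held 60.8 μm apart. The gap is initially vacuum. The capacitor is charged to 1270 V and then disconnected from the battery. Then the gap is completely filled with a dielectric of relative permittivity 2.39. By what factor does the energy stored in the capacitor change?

0.418

Isolated ⇒ Q is held fixed.
C₂ = 2.39 C₁ and U = Q²/(2C), so U₂/U₁ = C₁/C₂ = 0.418.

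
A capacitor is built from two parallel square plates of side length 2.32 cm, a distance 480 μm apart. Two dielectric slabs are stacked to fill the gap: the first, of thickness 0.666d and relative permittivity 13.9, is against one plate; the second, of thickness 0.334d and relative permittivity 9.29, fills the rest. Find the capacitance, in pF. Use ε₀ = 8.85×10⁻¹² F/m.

A = (2.32 cm)² = 5.38×10⁻⁴ m².
Stacked slabs ⇒ two capacitors in series, each with the full plate area.
C₁ = κ₁ε₀A/d₁ = 13.9 × 8.85×10⁻¹² × 5.38×10⁻⁴ / 3.20×10⁻⁴ = 2.07×10⁻¹⁰ F.
C₂ = κ₂ε₀A/d₂ = 9.29 × 8.85×10⁻¹² × 5.38×10⁻⁴ / 1.60×10⁻⁴ = 2.76×10⁻¹⁰ F.
C = (1/C₁ + 1/C₂)⁻¹ = 1.18×10⁻¹⁰ F.

118 pF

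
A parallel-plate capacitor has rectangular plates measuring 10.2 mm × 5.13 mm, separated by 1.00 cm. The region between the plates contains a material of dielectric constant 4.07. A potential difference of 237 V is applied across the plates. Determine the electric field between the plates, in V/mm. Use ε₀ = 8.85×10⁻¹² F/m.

23.7 V/mm

E = V/d = 237 / 1.00×10⁻² = 2.37×10⁴ V/m.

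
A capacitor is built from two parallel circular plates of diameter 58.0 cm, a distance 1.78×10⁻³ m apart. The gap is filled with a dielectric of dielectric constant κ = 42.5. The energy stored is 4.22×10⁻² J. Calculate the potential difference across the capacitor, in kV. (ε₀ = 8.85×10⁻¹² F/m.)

V ≈ 1.23 kV

A = π(58.0/2 cm)² = 0.264 m².
C = κε₀A/d = 42.5 × 8.85×10⁻¹² × 0.264 / 1.78×10⁻³ = 5.58×10⁻⁸ F.
V = √(2U/C) = √(2 × 4.22×10⁻² / 5.58×10⁻⁸) = 1.23×10³ V.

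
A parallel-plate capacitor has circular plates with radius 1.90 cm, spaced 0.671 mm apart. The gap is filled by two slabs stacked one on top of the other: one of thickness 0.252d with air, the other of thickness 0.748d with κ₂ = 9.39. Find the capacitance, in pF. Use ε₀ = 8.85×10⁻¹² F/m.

A = π(1.90 cm)² = 1.13×10⁻³ m².
Stacked slabs ⇒ two capacitors in series, each with the full plate area.
C₁ = κ₁ε₀A/d₁ = 1.00 × 8.85×10⁻¹² × 1.13×10⁻³ / 1.69×10⁻⁴ = 5.94×10⁻¹¹ F.
C₂ = κ₂ε₀A/d₂ = 9.39 × 8.85×10⁻¹² × 1.13×10⁻³ / 5.02×10⁻⁴ = 1.88×10⁻¹⁰ F.
C = (1/C₁ + 1/C₂)⁻¹ = 4.51×10⁻¹¹ F.

45.1 pF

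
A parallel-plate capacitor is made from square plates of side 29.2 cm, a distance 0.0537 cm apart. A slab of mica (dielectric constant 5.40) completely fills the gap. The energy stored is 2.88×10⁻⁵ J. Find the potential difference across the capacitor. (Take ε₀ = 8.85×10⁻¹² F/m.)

A = (29.2 cm)² = 8.53×10⁻² m².
C = κε₀A/d = 5.40 × 8.85×10⁻¹² × 8.53×10⁻² / 5.37×10⁻⁴ = 7.59×10⁻⁹ F.
V = √(2U/C) = √(2 × 2.88×10⁻⁵ / 7.59×10⁻⁹) = 87.1 V.

V ≈ 87.1 V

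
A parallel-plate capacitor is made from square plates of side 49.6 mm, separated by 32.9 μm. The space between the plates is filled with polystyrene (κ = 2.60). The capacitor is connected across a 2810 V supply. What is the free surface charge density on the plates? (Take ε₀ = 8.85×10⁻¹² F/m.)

A = (49.6 mm)² = 2.46×10⁻³ m².
C = κε₀A/d = 2.60 × 8.85×10⁻¹² × 2.46×10⁻³ / 3.29×10⁻⁵ = 1.72×10⁻⁹ F.
σ = Q/A = CV/A = 1.72×10⁻⁹ × 2810 / 2.46×10⁻³ = 1.97×10⁻³ C/m².

197 nC/cm²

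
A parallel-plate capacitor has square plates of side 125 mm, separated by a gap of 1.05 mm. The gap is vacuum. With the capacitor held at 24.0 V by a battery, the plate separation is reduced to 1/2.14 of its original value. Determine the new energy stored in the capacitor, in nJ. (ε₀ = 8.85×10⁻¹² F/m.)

81.2 nJ

A = (125 mm)² = 1.56×10⁻² m².
Initially C₁ = ε₀A/d = 8.85×10⁻¹² × 1.56×10⁻² / 1.05×10⁻³ = 1.32×10⁻¹⁰ F.
U₁ = 3.79×10⁻⁸ J.
Battery connected ⇒ V is held fixed. C₂ = 2.14 C₁ and U = ½CV², so U₂/U₁ = C₂/C₁ = 2.14.
U₂ = 2.14 × 3.79×10⁻⁸ = 8.12×10⁻⁸ J.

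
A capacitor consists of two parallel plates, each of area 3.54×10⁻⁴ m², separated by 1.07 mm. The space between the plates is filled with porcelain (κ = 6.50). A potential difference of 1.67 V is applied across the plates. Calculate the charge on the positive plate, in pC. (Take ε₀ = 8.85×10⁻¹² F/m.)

Q ≈ 31.8 pC

C = κε₀A/d = 6.50 × 8.85×10⁻¹² × 3.54×10⁻⁴ / 1.07×10⁻³ = 1.90×10⁻¹¹ F.
Q = CV = 1.90×10⁻¹¹ × 1.67 = 3.18×10⁻¹¹ C.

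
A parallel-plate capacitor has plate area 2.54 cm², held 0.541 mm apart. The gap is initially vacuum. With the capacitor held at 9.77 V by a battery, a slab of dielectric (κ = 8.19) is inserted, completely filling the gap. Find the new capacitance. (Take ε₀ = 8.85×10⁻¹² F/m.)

C ≈ 34.0 pF

A = 2.54 cm² = 2.54×10⁻⁴ m².
Initially C₁ = ε₀A/d = 8.85×10⁻¹² × 2.54×10⁻⁴ / 5.41×10⁻⁴ = 4.16×10⁻¹² F.
C = κε₀A/d scales with κ, so C₂/C₁ = κ = 8.19.
C₂ = 8.19 × 4.16×10⁻¹² = 3.40×10⁻¹¹ F.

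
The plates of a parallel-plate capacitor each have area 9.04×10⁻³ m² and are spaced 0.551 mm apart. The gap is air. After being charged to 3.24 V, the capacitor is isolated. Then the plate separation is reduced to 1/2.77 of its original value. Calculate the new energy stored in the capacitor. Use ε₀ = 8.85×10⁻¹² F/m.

Initially C₁ = ε₀A/d = 8.85×10⁻¹² × 9.04×10⁻³ / 5.51×10⁻⁴ = 1.45×10⁻¹⁰ F.
U₁ = 7.62×10⁻¹⁰ J.
Isolated ⇒ Q is held fixed. C₂ = 2.77 C₁ and U = Q²/(2C), so U₂/U₁ = C₁/C₂ = 0.361.
U₂ = 0.361 × 7.62×10⁻¹⁰ = 2.75×10⁻¹⁰ J.

275 pJ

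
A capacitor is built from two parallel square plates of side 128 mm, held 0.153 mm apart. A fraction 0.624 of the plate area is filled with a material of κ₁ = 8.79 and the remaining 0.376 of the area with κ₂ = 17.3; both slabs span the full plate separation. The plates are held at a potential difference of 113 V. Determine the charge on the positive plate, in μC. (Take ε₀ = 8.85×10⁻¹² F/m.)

Q ≈ 1.28 μC

A = (128 mm)² = 1.64×10⁻² m².
Side-by-side slabs ⇒ two capacitors in parallel, each spanning the full gap.
C₁ = κ₁ε₀A₁/d = 8.79 × 8.85×10⁻¹² × 1.02×10⁻² / 1.53×10⁻⁴ = 5.20×10⁻⁹ F.
C₂ = κ₂ε₀A₂/d = 17.3 × 8.85×10⁻¹² × 6.16×10⁻³ / 1.53×10⁻⁴ = 6.16×10⁻⁹ F.
C = C₁ + C₂ = 1.14×10⁻⁸ F.
Q = CV = 1.14×10⁻⁸ × 113 = 1.28×10⁻⁶ C.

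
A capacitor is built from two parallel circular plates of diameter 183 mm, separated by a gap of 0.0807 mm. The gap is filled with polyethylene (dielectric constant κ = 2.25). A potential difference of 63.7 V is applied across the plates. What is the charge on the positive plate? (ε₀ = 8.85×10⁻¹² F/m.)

A = π(183/2 mm)² = 2.63×10⁻² m².
C = κε₀A/d = 2.25 × 8.85×10⁻¹² × 2.63×10⁻² / 8.07×10⁻⁵ = 6.49×10⁻⁹ F.
Q = CV = 6.49×10⁻⁹ × 63.7 = 4.13×10⁻⁷ C.

413 nC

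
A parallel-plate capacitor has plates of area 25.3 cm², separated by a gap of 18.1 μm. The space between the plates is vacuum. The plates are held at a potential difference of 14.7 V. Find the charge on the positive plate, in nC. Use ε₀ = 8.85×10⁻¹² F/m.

A = 25.3 cm² = 2.53×10⁻³ m².
C = ε₀A/d = 8.85×10⁻¹² × 2.53×10⁻³ / 1.81×10⁻⁵ = 1.24×10⁻⁹ F.
Q = CV = 1.24×10⁻⁹ × 14.7 = 1.82×10⁻⁸ C.

Q ≈ 18.2 nC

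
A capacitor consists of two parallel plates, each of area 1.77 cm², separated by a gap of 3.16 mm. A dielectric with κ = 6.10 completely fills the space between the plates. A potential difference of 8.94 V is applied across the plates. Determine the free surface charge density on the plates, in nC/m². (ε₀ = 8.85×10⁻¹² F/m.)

A = 1.77 cm² = 1.77×10⁻⁴ m².
C = κε₀A/d = 6.10 × 8.85×10⁻¹² × 1.77×10⁻⁴ / 3.16×10⁻³ = 3.02×10⁻¹² F.
σ = Q/A = CV/A = 3.02×10⁻¹² × 8.94 / 1.77×10⁻⁴ = 1.53×10⁻⁷ C/m².

σ ≈ 153 nC/m²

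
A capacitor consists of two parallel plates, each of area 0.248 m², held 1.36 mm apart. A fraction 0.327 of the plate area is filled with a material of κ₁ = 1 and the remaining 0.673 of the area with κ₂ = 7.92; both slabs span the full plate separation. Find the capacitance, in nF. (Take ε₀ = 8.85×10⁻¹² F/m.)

C ≈ 9.13 nF

Side-by-side slabs ⇒ two capacitors in parallel, each spanning the full gap.
C₁ = κ₁ε₀A₁/d = 1.00 × 8.85×10⁻¹² × 8.11×10⁻² / 1.36×10⁻³ = 5.28×10⁻¹⁰ F.
C₂ = κ₂ε₀A₂/d = 7.92 × 8.85×10⁻¹² × 0.167 / 1.36×10⁻³ = 8.60×10⁻⁹ F.
C = C₁ + C₂ = 9.13×10⁻⁹ F.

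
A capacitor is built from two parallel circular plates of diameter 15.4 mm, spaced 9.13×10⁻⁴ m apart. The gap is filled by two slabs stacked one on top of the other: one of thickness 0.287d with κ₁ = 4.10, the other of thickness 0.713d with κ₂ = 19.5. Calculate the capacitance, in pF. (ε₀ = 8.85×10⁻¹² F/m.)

C ≈ 16.9 pF

A = π(15.4/2 mm)² = 1.86×10⁻⁴ m².
Stacked slabs ⇒ two capacitors in series, each with the full plate area.
C₁ = κ₁ε₀A/d₁ = 4.10 × 8.85×10⁻¹² × 1.86×10⁻⁴ / 2.62×10⁻⁴ = 2.58×10⁻¹¹ F.
C₂ = κ₂ε₀A/d₂ = 19.5 × 8.85×10⁻¹² × 1.86×10⁻⁴ / 6.51×10⁻⁴ = 4.94×10⁻¹¹ F.
C = (1/C₁ + 1/C₂)⁻¹ = 1.69×10⁻¹¹ F.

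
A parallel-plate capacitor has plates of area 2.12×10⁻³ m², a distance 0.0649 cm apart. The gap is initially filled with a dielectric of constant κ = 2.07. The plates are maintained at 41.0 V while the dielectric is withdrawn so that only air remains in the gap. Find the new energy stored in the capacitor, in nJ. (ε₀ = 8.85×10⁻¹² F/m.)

24.3 nJ

Initially C₁ = κε₀A/d = 2.07 × 8.85×10⁻¹² × 2.12×10⁻³ / 6.49×10⁻⁴ = 5.98×10⁻¹¹ F.
U₁ = 5.03×10⁻⁸ J.
Battery connected ⇒ V is held fixed. C₂ = 0.483 C₁ and U = ½CV², so U₂/U₁ = C₂/C₁ = 0.483.
U₂ = 0.483 × 5.03×10⁻⁸ = 2.43×10⁻⁸ J.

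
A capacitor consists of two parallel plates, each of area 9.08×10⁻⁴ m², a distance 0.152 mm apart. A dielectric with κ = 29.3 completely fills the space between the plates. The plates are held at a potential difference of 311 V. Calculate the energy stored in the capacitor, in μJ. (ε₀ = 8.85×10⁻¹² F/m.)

U ≈ 74.9 μJ

C = κε₀A/d = 29.3 × 8.85×10⁻¹² × 9.08×10⁻⁴ / 1.52×10⁻⁴ = 1.55×10⁻⁹ F.
U = ½CV² = ½ × 1.55×10⁻⁹ × (311)² = 7.49×10⁻⁵ J.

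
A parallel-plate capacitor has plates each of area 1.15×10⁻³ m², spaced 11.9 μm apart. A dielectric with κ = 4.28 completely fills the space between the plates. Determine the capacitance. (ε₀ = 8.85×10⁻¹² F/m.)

3.66 nF

C = κε₀A/d = 4.28 × 8.85×10⁻¹² × 1.15×10⁻³ / 1.19×10⁻⁵ = 3.66×10⁻⁹ F.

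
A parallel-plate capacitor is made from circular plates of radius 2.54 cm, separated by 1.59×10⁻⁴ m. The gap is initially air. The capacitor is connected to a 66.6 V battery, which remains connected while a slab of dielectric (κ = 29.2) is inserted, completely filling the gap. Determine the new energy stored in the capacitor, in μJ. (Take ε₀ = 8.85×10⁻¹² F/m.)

7.31 μJ

A = π(2.54 cm)² = 2.03×10⁻³ m².
Initially C₁ = ε₀A/d = 8.85×10⁻¹² × 2.03×10⁻³ / 1.59×10⁻⁴ = 1.13×10⁻¹⁰ F.
U₁ = 2.50×10⁻⁷ J.
Battery connected ⇒ V is held fixed. C₂ = 29.2 C₁ and U = ½CV², so U₂/U₁ = C₂/C₁ = 29.2.
U₂ = 29.2 × 2.50×10⁻⁷ = 7.31×10⁻⁶ J.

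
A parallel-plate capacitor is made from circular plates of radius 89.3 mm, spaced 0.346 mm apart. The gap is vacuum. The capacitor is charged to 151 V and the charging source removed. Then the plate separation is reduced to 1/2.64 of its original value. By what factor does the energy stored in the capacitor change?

Isolated ⇒ Q is held fixed.
C₂ = 2.64 C₁ and U = Q²/(2C), so U₂/U₁ = C₁/C₂ = 0.379.

0.379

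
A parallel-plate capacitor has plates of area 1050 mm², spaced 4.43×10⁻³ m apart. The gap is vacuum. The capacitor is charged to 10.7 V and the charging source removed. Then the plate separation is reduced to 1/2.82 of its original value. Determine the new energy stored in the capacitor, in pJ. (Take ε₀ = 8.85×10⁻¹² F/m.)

A = 1050 mm² = 1.05×10⁻³ m².
Initially C₁ = ε₀A/d = 8.85×10⁻¹² × 1.05×10⁻³ / 4.43×10⁻³ = 2.10×10⁻¹² F.
U₁ = 1.20×10⁻¹⁰ J.
Isolated ⇒ Q is held fixed. C₂ = 2.82 C₁ and U = Q²/(2C), so U₂/U₁ = C₁/C₂ = 0.355.
U₂ = 0.355 × 1.20×10⁻¹⁰ = 4.26×10⁻¹¹ J.

42.6 pJ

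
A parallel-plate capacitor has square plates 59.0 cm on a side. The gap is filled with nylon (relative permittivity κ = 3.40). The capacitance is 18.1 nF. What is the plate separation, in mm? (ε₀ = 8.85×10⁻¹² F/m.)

0.579 mm

A = (59.0 cm)² = 0.348 m².
d = κε₀A/C = 3.40 × 8.85×10⁻¹² × 0.348 / 1.81×10⁻⁸ = 5.79×10⁻⁴ m.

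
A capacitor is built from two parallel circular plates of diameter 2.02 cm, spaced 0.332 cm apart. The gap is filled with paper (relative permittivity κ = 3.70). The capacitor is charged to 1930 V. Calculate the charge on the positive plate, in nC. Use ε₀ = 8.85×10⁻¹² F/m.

A = π(2.02/2 cm)² = 3.20×10⁻⁴ m².
C = κε₀A/d = 3.70 × 8.85×10⁻¹² × 3.20×10⁻⁴ / 3.32×10⁻³ = 3.16×10⁻¹² F.
Q = CV = 3.16×10⁻¹² × 1930 = 6.10×10⁻⁹ C.

Q ≈ 6.10 nC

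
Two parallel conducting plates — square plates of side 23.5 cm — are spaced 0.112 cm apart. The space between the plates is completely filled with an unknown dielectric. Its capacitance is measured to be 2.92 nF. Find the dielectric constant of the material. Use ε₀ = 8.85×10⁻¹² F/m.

A = (23.5 cm)² = 5.52×10⁻² m².
κ = Cd/(ε₀A) = 2.92×10⁻⁹ × 1.12×10⁻³ / (8.85×10⁻¹² × 5.52×10⁻²) = 6.69.

6.69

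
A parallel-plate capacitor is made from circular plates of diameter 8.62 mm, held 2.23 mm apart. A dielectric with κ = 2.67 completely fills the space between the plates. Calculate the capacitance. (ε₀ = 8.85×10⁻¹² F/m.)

C ≈ 0.618 pF

A = π(8.62/2 mm)² = 5.84×10⁻⁵ m².
C = κε₀A/d = 2.67 × 8.85×10⁻¹² × 5.84×10⁻⁵ / 2.23×10⁻³ = 6.18×10⁻¹³ F.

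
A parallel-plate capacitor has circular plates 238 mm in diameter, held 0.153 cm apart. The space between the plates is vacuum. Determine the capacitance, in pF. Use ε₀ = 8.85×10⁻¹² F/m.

A = π(238/2 mm)² = 4.45×10⁻² m².
C = ε₀A/d = 8.85×10⁻¹² × 4.45×10⁻² / 1.53×10⁻³ = 2.57×10⁻¹⁰ F.

C ≈ 257 pF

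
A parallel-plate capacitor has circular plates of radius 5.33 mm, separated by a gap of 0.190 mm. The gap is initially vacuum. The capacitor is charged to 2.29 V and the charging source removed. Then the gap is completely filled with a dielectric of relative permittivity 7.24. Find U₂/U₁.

U₂/U₁ ≈ 0.138

Isolated ⇒ Q is held fixed.
C₂ = 7.24 C₁ and U = Q²/(2C), so U₂/U₁ = C₁/C₂ = 0.138.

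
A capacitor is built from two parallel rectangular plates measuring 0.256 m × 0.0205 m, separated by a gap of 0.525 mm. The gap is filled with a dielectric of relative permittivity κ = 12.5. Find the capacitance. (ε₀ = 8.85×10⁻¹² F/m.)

A = 0.256 × 0.0205 m² = 5.25×10⁻³ m².
C = κε₀A/d = 12.5 × 8.85×10⁻¹² × 5.25×10⁻³ / 5.25×10⁻⁴ = 1.11×10⁻⁹ F.

1.11 nF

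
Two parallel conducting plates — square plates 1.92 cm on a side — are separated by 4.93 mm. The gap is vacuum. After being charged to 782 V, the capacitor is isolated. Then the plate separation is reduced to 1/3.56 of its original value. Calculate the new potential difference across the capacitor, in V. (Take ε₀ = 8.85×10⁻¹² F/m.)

A = (1.92 cm)² = 3.69×10⁻⁴ m².
Initially C₁ = ε₀A/d = 8.85×10⁻¹² × 3.69×10⁻⁴ / 4.93×10⁻³ = 6.62×10⁻¹³ F.
V₁ = 7.82×10² V.
Isolated ⇒ Q is held fixed. C₂ = 3.56 C₁ and V = Q/C, so V₂/V₁ = C₁/C₂ = 0.281.
V₂ = 0.281 × 7.82×10² = 2.20×10² V.

V ≈ 220 V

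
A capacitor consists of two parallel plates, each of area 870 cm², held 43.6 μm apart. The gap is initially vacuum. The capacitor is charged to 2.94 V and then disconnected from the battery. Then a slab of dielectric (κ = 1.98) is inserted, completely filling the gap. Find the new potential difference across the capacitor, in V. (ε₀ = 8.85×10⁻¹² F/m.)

V ≈ 1.48 V

A = 870 cm² = 8.70×10⁻² m².
Initially C₁ = ε₀A/d = 8.85×10⁻¹² × 8.70×10⁻² / 4.36×10⁻⁵ = 1.77×10⁻⁸ F.
V₁ = 2.94 V.
Isolated ⇒ Q is held fixed. C₂ = 1.98 C₁ and V = Q/C, so V₂/V₁ = C₁/C₂ = 0.505.
V₂ = 0.505 × 2.94 = 1.48 V.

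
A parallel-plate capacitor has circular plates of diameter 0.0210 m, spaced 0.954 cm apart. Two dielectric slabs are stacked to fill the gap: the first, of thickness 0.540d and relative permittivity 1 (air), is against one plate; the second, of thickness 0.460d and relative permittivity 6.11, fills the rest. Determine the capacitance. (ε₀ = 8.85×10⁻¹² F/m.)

A = π(0.0210/2 m)² = 3.46×10⁻⁴ m².
Stacked slabs ⇒ two capacitors in series, each with the full plate area.
C₁ = κ₁ε₀A/d₁ = 1.00 × 8.85×10⁻¹² × 3.46×10⁻⁴ / 5.15×10⁻³ = 5.95×10⁻¹³ F.
C₂ = κ₂ε₀A/d₂ = 6.11 × 8.85×10⁻¹² × 3.46×10⁻⁴ / 4.39×10⁻³ = 4.27×10⁻¹² F.
C = (1/C₁ + 1/C₂)⁻¹ = 5.22×10⁻¹³ F.

C ≈ 0.522 pF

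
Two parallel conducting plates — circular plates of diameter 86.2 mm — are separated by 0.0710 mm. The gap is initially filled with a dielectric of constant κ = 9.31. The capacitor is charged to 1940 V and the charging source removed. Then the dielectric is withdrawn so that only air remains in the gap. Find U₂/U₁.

Isolated ⇒ Q is held fixed.
C₂ = 0.107 C₁ and U = Q²/(2C), so U₂/U₁ = C₁/C₂ = 9.31.

9.31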